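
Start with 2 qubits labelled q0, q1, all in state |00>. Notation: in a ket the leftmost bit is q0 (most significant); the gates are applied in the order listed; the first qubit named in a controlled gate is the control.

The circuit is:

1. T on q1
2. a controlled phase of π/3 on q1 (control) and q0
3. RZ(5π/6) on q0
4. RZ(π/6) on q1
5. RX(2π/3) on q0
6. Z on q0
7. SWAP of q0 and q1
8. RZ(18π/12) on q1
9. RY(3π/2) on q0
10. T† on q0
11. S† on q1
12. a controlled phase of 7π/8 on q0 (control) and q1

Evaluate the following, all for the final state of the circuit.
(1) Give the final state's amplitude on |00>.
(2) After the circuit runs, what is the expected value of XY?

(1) The amplitude on |00> is -sqrt(2)*exp(3*I*pi/4)/4.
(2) In the final state, XY has expectation sqrt(3)*(-sqrt(2 - sqrt(2)) + sqrt(2))/8.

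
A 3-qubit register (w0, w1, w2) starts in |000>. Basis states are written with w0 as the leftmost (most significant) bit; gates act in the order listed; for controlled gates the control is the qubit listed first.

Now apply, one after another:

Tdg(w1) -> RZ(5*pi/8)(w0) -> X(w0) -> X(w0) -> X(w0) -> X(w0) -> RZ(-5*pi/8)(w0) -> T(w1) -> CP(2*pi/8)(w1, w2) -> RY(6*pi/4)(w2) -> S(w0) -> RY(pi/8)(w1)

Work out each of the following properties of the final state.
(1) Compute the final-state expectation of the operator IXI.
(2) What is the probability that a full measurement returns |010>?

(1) The expectation value of IXI is sqrt(2 - sqrt(2))/2.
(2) The probability of measuring |010> is sin(pi/16)**2/2.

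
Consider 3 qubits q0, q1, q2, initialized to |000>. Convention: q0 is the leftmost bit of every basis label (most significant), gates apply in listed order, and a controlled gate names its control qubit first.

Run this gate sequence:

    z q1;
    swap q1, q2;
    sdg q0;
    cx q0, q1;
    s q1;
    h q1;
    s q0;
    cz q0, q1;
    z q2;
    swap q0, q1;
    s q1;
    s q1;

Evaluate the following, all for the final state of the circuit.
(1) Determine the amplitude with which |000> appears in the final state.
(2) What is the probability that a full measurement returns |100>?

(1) The final state's coefficient on |000> equals sqrt(2)/2.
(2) Outcome |100> occurs with probability 1/2.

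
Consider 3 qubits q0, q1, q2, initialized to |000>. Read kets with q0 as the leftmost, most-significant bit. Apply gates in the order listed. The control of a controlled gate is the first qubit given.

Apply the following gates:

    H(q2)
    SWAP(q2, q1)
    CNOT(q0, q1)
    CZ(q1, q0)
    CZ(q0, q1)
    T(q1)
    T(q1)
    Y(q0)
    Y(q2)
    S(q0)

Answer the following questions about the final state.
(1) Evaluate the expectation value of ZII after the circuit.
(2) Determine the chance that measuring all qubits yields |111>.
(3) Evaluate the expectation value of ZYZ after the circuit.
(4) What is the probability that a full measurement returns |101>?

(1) In the final state, ZII has expectation -1.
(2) A full measurement returns |111> with probability 1/2.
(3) The observable ZYZ averages to 1.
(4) Outcome |101> occurs with probability 1/2.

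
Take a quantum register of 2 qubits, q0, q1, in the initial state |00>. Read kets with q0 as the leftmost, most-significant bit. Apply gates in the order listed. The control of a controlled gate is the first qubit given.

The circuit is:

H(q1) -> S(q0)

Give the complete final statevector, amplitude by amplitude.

The resulting statevector has amplitude sqrt(2)/2 on |00>, sqrt(2)/2 on |01>, 0 on |10>, 0 on |11>.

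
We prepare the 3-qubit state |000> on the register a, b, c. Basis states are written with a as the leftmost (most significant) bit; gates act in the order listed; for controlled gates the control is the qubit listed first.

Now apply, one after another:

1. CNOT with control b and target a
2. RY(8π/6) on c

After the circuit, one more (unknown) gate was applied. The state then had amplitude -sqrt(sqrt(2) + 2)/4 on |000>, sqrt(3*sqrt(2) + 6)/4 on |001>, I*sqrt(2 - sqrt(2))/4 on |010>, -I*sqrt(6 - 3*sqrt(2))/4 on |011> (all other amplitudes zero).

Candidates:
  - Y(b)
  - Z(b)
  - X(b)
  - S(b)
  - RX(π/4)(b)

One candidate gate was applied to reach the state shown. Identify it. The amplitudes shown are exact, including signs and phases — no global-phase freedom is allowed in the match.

It was RX(π/4)(b) that produced the state shown.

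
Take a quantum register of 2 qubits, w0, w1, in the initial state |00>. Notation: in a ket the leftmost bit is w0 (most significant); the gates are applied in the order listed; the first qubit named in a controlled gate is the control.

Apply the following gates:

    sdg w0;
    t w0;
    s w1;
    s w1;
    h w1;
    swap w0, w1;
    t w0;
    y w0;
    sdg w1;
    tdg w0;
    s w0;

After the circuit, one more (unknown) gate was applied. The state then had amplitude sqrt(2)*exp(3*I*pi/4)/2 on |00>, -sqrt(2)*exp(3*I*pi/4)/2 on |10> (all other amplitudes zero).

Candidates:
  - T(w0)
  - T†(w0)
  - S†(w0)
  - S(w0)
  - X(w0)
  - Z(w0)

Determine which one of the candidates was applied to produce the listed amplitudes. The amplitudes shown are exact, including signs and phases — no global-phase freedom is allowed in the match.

It was X(w0) that produced the state shown.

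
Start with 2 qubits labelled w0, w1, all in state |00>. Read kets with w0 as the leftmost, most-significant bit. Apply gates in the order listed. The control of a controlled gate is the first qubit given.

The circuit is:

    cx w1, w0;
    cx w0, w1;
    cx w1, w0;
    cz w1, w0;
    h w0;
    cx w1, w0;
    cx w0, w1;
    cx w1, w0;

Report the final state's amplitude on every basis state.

The resulting statevector has amplitude sqrt(2)/2 on |00>, sqrt(2)/2 on |01>, 0 on |10>, 0 on |11>.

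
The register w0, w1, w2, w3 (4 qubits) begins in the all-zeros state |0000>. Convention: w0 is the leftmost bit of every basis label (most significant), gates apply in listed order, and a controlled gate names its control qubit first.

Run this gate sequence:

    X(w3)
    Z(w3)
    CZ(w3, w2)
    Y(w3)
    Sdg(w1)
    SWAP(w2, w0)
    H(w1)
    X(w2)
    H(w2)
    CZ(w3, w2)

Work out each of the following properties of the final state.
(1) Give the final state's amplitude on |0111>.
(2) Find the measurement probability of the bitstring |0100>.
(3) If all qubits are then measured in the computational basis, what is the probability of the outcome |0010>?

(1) The amplitude on |0111> is 0.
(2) The probability of measuring |0100> is 1/4.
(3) A full measurement returns |0010> with probability 1/4.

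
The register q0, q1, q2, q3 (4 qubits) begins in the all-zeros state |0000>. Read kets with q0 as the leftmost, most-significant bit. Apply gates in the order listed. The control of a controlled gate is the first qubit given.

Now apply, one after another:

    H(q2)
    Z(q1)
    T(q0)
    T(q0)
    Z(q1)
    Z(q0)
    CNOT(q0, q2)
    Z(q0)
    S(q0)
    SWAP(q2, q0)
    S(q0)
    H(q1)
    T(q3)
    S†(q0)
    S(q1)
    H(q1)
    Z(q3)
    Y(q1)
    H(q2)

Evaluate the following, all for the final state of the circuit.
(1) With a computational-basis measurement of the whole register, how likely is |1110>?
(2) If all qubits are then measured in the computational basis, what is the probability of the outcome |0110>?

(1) Outcome |1110> occurs with probability 1/8.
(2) Outcome |0110> occurs with probability 1/8.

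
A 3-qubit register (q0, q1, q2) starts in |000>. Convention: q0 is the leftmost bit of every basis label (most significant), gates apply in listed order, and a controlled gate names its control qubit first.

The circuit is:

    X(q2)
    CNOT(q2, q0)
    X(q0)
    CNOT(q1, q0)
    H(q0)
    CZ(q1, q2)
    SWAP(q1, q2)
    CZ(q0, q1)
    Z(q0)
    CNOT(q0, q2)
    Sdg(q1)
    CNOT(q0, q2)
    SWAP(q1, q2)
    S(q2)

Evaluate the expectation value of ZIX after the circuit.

In the final state, ZIX has expectation 0.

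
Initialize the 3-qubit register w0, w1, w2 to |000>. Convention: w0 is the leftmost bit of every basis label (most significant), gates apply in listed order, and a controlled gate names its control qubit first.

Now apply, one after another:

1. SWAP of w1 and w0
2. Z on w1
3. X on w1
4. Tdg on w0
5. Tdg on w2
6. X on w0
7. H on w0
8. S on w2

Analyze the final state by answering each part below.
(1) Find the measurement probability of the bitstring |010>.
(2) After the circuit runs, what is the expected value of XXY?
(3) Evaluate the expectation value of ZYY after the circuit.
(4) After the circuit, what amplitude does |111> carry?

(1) Outcome |010> occurs with probability 1/2.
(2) The expectation value of XXY is 0.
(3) The expectation value of ZYY is 0.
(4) The amplitude on |111> is 0.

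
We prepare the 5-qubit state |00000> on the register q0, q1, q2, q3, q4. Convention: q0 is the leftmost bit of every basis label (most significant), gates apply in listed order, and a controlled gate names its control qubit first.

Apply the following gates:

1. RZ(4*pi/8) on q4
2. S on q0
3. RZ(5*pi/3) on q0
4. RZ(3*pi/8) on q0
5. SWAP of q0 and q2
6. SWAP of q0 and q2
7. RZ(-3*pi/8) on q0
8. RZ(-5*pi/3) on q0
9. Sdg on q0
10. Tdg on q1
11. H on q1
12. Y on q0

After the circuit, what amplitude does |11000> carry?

The final state's coefficient on |11000> equals sqrt(2)*exp(I*pi/4)/2. Key observation: gates 2-9 undo each other exactly, leaving only the rest of the circuit to track.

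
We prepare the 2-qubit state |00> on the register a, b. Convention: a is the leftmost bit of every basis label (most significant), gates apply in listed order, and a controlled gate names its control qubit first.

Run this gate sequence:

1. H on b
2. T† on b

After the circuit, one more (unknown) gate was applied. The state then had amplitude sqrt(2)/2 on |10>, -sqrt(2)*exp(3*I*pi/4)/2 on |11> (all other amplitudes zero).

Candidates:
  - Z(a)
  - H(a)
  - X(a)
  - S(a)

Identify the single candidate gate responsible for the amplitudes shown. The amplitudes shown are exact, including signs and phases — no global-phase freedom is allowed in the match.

It was X(a) that produced the state shown.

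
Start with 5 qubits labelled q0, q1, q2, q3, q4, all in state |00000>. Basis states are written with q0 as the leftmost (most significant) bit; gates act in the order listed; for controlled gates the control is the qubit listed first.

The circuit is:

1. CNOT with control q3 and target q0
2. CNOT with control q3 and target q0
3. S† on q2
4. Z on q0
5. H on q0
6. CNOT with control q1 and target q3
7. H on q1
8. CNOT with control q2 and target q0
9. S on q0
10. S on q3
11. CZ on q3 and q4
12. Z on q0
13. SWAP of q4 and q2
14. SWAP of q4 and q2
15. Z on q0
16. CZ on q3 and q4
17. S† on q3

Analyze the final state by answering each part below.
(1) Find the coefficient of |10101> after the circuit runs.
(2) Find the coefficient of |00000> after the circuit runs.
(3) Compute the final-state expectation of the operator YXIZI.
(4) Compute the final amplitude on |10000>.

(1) |10101> carries amplitude 0 in the final state.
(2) |00000> carries amplitude 1/2 in the final state.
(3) The expectation value of YXIZI is 1.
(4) The final state's coefficient on |10000> equals I/2.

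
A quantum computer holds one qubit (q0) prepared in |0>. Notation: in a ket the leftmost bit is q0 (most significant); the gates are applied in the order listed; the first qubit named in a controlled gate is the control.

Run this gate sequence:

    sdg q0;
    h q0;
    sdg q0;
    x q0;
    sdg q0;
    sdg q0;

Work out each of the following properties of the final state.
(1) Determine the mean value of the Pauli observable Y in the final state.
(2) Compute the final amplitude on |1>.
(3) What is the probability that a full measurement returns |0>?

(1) The expectation value of Y is -1.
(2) The final state's coefficient on |1> equals -sqrt(2)/2.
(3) A full measurement returns |0> with probability 1/2.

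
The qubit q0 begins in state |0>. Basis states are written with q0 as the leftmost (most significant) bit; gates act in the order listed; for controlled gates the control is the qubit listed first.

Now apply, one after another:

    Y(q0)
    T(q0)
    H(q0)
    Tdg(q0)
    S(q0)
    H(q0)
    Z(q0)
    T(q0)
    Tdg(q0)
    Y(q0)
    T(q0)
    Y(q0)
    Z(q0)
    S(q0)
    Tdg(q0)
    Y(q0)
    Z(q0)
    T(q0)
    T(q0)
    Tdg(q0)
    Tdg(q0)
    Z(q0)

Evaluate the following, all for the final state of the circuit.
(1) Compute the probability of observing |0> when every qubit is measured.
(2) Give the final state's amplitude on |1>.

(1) A full measurement returns |0> with probability sqrt(2)/4 + 1/2.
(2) |1> carries amplitude -I/2 + exp(3*I*pi/4)/2 in the final state.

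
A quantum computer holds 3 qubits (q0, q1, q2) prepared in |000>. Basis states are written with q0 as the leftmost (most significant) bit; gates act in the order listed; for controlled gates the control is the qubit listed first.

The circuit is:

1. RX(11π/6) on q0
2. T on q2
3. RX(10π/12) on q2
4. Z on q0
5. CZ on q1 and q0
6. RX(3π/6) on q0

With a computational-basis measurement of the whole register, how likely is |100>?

Outcome |100> occurs with probability 3/8 - 3*sqrt(3)/16.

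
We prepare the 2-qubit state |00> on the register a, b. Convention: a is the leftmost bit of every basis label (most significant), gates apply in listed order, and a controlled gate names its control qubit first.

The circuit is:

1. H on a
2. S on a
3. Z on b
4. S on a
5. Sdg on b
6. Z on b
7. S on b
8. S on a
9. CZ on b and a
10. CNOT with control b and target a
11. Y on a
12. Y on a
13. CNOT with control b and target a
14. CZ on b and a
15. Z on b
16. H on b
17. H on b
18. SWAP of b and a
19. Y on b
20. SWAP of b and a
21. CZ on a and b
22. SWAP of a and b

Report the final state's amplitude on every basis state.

After the circuit, the state carries amplitude -sqrt(2)/2 on |00>, sqrt(2)*I/2 on |01>, 0 on |10>, 0 on |11>. Key observation: steps 9-14 multiply out to the identity, so the circuit reduces to the remaining gates.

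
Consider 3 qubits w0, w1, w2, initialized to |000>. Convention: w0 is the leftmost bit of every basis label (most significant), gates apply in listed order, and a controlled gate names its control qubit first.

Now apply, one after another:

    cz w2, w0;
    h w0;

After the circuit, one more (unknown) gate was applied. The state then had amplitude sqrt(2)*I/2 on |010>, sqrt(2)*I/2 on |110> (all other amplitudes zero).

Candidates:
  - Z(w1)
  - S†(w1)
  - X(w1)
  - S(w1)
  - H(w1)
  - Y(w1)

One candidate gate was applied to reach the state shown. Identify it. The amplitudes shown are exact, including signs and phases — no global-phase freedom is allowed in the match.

It was Y(w1) that produced the state shown.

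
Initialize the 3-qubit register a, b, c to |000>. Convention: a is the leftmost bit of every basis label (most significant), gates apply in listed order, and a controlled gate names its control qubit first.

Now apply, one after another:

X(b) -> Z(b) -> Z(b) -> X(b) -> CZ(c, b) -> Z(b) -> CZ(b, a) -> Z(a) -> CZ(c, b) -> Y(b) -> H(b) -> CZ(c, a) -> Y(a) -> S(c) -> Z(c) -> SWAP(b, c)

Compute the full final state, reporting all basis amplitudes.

The final amplitudes are -sqrt(2)/2 on |100>, sqrt(2)/2 on |101>, and 0 on every other basis state. Key observation: steps 1-4 multiply out to the identity, so the circuit reduces to the remaining gates.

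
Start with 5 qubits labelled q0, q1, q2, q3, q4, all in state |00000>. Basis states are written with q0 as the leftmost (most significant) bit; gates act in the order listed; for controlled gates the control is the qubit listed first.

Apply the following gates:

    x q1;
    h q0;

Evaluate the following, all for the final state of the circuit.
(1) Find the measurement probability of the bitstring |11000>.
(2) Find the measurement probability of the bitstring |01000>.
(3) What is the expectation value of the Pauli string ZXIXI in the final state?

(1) A full measurement returns |11000> with probability 1/2.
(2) The probability of measuring |01000> is 1/2.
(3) The expectation value of ZXIXI is 0.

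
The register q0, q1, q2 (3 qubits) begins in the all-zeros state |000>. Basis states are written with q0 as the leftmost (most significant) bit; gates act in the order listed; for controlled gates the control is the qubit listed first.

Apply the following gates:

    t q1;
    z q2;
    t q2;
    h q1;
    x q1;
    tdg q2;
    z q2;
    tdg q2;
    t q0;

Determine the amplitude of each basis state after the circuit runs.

The resulting statevector has amplitude sqrt(2)/2 on |000>, sqrt(2)/2 on |010>, and 0 on every other basis state.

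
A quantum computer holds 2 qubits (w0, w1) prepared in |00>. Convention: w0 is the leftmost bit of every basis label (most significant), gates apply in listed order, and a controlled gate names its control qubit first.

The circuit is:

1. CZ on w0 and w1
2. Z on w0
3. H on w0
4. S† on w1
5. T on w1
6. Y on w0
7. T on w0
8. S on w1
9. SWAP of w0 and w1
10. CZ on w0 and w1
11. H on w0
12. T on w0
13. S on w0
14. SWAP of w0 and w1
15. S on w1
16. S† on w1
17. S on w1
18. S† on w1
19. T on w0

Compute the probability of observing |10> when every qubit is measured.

Outcome |10> occurs with probability 1/4.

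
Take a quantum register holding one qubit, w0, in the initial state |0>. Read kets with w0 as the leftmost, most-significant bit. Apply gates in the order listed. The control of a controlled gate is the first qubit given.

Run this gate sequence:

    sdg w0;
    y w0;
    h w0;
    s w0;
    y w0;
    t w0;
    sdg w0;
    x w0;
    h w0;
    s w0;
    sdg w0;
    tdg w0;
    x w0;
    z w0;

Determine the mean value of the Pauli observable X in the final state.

In the final state, X has expectation 1/2.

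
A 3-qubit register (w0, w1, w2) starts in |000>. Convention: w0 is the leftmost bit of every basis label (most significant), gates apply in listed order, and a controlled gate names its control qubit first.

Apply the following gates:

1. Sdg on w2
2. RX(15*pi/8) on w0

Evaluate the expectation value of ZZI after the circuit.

In the final state, ZZI has expectation sqrt(sqrt(2) + 2)/2.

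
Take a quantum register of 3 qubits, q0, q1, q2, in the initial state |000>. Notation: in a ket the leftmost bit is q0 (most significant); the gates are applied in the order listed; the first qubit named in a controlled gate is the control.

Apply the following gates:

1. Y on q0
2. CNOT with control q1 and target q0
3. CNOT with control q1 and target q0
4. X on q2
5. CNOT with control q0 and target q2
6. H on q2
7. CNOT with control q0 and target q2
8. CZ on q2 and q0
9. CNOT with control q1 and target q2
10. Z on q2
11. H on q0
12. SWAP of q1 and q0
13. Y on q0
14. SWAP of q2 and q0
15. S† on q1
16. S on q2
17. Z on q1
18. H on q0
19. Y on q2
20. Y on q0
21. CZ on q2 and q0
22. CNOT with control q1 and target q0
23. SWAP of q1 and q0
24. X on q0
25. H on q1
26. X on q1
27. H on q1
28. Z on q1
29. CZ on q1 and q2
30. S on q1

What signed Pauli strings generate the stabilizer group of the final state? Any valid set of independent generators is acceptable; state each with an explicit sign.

The final state is stabilized by the group generated by -XXI, +ZZI, +IIZ; other independent generating sets are equally valid. Key observation: the block from step 25 through step 28 cancels to the identity and can be dropped.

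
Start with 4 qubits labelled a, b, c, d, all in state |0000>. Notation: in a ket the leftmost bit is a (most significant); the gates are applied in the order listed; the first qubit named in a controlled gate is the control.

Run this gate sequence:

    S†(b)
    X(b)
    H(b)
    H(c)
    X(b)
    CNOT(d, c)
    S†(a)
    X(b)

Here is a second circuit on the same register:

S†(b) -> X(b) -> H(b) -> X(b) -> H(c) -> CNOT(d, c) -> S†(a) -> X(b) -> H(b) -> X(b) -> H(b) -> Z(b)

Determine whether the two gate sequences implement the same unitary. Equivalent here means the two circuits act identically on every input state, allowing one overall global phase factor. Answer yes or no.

Yes — the two circuits implement the same unitary up to a global phase.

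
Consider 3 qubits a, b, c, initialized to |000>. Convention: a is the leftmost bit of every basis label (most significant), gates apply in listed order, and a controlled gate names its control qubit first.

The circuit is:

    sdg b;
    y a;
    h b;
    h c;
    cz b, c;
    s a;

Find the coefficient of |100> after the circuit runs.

The amplitude on |100> is -1/2.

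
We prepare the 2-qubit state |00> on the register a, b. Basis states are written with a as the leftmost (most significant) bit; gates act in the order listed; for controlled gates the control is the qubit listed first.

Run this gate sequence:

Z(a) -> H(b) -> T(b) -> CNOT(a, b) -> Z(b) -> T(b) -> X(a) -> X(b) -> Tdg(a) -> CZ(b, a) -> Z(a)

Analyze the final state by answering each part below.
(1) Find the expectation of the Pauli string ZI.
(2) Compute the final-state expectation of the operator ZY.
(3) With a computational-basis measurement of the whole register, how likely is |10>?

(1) The observable ZI averages to -1.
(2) In the final state, ZY has expectation 1.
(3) A full measurement returns |10> with probability 1/2.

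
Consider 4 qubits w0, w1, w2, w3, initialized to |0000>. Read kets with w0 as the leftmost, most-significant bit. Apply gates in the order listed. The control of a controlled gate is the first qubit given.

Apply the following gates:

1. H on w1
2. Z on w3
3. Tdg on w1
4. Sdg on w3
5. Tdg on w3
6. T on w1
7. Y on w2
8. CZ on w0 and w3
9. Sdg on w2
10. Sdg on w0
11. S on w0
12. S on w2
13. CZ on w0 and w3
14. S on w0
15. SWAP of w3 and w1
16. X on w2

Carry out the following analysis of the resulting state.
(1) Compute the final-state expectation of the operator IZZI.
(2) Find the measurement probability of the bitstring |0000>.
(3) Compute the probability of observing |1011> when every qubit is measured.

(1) The expectation value of IZZI is 1. Key observation: gates 8-13 undo each other exactly, leaving only the rest of the circuit to track.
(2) The probability of measuring |0000> is 1/2.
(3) The probability of measuring |1011> is 0.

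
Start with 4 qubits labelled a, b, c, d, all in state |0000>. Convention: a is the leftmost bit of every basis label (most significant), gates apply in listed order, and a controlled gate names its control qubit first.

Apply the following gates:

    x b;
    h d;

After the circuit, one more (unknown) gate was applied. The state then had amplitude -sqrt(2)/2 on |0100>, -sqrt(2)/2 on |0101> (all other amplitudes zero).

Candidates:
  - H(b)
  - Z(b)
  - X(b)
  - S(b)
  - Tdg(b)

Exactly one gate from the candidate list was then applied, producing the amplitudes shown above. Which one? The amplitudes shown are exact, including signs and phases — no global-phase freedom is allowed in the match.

The unique candidate consistent with the amplitudes is Z(b).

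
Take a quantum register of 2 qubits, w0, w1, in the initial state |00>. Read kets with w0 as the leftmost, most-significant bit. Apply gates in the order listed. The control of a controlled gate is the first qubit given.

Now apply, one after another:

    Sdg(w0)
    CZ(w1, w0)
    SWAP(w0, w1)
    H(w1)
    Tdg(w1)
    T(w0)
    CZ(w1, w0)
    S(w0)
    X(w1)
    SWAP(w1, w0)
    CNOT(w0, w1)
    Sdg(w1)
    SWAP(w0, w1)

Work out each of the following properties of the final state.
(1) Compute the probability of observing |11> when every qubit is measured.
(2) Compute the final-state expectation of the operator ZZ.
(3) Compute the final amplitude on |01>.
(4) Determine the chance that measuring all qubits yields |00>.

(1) Outcome |11> occurs with probability 1/2.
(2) The observable ZZ averages to 1.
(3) The final state's coefficient on |01> equals 0.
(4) A full measurement returns |00> with probability 1/2.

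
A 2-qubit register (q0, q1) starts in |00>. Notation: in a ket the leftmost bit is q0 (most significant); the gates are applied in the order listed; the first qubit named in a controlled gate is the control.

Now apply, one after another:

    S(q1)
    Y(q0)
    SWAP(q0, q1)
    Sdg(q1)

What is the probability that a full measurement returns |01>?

Outcome |01> occurs with probability 1.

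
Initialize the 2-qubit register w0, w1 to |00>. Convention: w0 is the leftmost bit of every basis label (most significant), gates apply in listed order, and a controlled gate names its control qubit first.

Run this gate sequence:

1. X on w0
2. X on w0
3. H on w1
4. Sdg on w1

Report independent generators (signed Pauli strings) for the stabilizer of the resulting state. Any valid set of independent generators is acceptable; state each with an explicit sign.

One valid set of independent stabilizer generators is -IY, +ZI (any independent generating set of the same group is equally correct). Key observation: steps 1-2 multiply out to the identity, so the circuit reduces to the remaining gates.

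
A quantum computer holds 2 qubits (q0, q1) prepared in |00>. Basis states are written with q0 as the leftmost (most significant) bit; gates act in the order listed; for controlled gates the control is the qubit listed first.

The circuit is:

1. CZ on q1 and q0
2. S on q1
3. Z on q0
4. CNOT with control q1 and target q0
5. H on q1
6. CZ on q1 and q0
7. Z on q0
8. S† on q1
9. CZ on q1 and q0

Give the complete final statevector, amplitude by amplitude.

After the circuit, the state carries amplitude sqrt(2)/2 on |00>, -sqrt(2)*I/2 on |01>, 0 on |10>, 0 on |11>.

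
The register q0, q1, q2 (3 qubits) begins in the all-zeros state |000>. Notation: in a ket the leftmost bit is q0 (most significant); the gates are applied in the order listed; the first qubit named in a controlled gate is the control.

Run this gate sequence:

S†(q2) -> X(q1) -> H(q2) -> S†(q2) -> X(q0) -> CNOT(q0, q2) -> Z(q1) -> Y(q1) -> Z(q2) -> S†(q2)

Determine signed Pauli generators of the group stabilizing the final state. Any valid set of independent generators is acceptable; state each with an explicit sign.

One valid set of independent stabilizer generators is -IIX, -ZII, +IZI (any independent generating set of the same group is equally correct).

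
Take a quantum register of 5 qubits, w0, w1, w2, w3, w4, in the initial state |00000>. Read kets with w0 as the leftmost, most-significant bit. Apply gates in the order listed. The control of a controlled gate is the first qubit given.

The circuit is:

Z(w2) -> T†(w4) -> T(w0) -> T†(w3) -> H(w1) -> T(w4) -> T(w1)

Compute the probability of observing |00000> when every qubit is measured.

Outcome |00000> occurs with probability 1/2.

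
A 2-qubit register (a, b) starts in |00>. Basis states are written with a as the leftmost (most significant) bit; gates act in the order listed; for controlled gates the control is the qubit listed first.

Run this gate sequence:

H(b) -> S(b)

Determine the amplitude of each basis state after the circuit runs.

The resulting statevector has amplitude sqrt(2)/2 on |00>, sqrt(2)*I/2 on |01>, 0 on |10>, 0 on |11>.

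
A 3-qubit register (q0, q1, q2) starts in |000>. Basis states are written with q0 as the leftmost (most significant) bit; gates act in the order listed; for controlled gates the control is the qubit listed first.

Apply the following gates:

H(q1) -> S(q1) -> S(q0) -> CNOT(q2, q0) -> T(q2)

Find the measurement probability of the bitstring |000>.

Outcome |000> occurs with probability 1/2.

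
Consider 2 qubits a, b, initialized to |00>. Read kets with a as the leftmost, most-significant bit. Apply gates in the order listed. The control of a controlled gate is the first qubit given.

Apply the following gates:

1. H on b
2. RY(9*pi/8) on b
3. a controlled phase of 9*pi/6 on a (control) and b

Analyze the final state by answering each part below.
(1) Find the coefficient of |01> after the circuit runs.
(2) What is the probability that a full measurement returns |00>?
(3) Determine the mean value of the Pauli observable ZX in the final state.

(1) The amplitude on |01> is sin(3*pi/16).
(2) Outcome |00> occurs with probability sqrt(2 - sqrt(2))/4 + 1/2.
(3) The observable ZX averages to -sqrt(sqrt(2) + 2)/2.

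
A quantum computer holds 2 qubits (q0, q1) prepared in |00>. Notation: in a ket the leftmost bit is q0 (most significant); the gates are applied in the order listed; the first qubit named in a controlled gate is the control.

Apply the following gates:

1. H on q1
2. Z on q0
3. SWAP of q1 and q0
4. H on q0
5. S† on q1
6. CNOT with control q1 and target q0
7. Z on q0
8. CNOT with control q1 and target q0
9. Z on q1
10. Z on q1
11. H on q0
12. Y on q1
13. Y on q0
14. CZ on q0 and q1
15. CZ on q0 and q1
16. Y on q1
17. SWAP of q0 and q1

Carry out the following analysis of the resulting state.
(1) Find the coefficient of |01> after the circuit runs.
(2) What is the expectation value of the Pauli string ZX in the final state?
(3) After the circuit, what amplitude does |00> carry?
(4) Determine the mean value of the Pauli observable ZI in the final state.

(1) The final state's coefficient on |01> equals sqrt(2)*I/2.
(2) The expectation value of ZX is -1.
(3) |00> carries amplitude -sqrt(2)*I/2 in the final state.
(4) In the final state, ZI has expectation 1.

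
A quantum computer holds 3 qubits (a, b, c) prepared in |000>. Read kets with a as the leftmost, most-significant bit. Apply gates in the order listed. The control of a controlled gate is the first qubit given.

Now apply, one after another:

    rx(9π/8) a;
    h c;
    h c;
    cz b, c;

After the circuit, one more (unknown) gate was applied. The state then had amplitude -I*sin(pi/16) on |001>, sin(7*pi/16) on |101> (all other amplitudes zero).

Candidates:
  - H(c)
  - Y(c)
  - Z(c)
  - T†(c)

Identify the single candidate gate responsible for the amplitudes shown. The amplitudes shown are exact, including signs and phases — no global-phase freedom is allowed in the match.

The unique candidate consistent with the amplitudes is Y(c). Key observation: the block from step 2 through step 3 cancels to the identity and can be dropped.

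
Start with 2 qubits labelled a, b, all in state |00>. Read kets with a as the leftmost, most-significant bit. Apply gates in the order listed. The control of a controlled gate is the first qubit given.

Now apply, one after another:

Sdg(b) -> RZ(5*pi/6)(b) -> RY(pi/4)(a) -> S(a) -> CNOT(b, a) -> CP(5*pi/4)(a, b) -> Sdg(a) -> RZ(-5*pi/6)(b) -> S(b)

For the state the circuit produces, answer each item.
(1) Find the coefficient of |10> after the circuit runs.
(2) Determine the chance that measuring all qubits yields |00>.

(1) The final state's coefficient on |10> equals sqrt(2 - sqrt(2))/2.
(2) The probability of measuring |00> is sqrt(2)/4 + 1/2.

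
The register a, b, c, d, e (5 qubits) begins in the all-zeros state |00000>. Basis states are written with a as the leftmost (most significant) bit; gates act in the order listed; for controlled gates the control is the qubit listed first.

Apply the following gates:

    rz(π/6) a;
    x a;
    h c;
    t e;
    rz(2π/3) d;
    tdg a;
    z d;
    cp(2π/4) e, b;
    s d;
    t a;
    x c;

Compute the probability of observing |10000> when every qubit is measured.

A full measurement returns |10000> with probability 1/2.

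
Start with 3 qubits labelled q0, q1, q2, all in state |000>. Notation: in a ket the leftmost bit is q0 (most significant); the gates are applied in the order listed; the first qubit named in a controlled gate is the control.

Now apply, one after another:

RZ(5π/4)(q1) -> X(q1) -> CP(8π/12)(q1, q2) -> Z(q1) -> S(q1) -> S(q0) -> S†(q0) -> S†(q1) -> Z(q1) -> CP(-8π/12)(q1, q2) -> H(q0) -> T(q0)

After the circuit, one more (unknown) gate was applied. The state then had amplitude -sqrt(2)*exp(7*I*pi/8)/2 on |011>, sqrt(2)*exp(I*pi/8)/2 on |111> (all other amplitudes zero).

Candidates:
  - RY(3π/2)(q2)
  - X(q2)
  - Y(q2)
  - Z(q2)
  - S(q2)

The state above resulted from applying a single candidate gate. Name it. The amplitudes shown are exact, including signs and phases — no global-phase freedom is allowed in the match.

The applied gate was Y(q2). Key observation: gates 3-10 undo each other exactly, leaving only the rest of the circuit to track.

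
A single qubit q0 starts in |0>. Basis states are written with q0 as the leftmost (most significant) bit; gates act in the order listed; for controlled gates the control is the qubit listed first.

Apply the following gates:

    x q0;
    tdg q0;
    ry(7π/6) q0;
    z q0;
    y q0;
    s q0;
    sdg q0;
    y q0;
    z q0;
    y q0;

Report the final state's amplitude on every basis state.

The resulting statevector has amplitude (-sqrt(2) + sqrt(6))*exp(I*pi/4)/4 on |0>, (-sqrt(6) - sqrt(2))*exp(I*pi/4)/4 on |1>. Key observation: gates 4-9 undo each other exactly, leaving only the rest of the circuit to track.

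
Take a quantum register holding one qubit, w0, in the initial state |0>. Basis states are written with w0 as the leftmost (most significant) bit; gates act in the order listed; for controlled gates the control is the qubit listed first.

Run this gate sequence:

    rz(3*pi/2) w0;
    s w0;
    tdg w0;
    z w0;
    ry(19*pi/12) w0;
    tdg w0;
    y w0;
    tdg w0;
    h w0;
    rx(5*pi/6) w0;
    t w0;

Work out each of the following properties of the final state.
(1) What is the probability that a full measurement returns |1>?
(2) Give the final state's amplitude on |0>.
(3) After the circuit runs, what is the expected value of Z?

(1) The probability of measuring |1> is sqrt(6)/16 + 3*sqrt(2)/16 + 1/2.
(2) |0> carries amplitude -sqrt(2 - sqrt(2))/4 - sqrt(6 - 3*sqrt(2))/8 + sqrt(sqrt(2) + 2)/8 - I*sqrt(6 - 3*sqrt(2))/8 + I*sqrt(2 - sqrt(2))/4 + I*sqrt(sqrt(2) + 2)/8 in the final state.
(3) The expectation value of Z is -3*sqrt(2)/8 - sqrt(6)/8.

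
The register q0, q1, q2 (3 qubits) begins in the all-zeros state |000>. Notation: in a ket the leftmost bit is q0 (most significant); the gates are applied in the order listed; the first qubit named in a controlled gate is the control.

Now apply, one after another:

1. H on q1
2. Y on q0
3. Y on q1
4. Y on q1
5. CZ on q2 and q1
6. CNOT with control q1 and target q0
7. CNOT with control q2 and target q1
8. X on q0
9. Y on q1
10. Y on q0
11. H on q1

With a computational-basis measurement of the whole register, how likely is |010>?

Outcome |010> occurs with probability 1/4.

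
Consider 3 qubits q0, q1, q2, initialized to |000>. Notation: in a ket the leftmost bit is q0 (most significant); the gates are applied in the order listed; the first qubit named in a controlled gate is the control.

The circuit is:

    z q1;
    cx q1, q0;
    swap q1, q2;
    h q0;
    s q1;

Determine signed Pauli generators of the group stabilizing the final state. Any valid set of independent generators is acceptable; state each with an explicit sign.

The final state is stabilized by the group generated by +XII, +IZI, +IIZ; other independent generating sets are equally valid.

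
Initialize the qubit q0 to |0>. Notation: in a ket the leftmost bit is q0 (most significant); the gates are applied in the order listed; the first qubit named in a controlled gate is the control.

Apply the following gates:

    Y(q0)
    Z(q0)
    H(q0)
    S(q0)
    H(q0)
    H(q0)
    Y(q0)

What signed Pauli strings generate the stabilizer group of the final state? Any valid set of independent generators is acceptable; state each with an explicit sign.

The final state is stabilized by the group generated by -Y; other independent generating sets are equally valid.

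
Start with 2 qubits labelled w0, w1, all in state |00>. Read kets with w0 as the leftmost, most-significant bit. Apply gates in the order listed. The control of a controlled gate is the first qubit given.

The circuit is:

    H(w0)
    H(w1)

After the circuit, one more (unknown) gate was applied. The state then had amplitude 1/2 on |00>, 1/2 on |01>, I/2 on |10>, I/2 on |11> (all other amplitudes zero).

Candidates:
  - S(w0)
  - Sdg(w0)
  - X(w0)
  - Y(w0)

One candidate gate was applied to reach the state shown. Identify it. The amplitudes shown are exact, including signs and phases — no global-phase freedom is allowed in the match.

The unique candidate consistent with the amplitudes is S(w0).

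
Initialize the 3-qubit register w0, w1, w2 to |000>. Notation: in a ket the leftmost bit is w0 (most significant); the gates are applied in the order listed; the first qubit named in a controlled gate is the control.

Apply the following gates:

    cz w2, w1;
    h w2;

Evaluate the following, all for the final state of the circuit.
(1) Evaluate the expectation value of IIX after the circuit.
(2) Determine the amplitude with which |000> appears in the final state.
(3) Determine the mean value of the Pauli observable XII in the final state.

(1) The expectation value of IIX is 1.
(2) The amplitude on |000> is sqrt(2)/2.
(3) In the final state, XII has expectation 0.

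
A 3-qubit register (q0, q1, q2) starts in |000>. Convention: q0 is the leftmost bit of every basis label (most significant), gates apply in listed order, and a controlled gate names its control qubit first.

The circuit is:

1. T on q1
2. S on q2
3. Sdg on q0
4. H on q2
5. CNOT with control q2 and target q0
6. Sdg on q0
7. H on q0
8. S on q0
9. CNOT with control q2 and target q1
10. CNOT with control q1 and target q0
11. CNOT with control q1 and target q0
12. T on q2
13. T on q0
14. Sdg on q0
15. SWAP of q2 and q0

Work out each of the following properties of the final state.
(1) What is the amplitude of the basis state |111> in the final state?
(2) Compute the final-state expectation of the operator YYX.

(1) The amplitude on |111> is -1/2. Key observation: gates 10-11 undo each other exactly, leaving only the rest of the circuit to track.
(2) In the final state, YYX has expectation 1/2.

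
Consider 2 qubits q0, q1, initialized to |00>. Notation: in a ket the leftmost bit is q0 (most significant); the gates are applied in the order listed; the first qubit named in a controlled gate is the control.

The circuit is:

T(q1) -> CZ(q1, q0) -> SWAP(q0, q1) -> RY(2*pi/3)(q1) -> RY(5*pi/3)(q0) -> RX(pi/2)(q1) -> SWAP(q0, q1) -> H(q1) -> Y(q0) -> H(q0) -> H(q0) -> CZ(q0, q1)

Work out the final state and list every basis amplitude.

The final amplitudes are (1 - I)*(-2 + sqrt(3) + I)/8 on |00>, (1 - I)*(-1 + sqrt(3)*I + 2*I)/8 on |01>, (1 - I)*(-2 + sqrt(3) - I)/8 on |10>, sqrt(3)/8 + 3/8 + I/8 + sqrt(3)*I/8 on |11>.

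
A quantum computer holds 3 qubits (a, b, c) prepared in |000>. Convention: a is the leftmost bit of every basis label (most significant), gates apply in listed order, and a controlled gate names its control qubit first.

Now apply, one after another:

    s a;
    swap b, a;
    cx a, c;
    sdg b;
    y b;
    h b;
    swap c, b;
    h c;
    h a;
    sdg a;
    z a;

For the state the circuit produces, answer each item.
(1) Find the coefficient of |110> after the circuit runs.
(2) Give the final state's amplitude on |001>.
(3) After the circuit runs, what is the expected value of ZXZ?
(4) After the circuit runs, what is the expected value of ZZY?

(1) |110> carries amplitude 0 in the final state.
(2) The amplitude on |001> is sqrt(2)*I/2.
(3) The expectation value of ZXZ is 0.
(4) In the final state, ZZY has expectation 0.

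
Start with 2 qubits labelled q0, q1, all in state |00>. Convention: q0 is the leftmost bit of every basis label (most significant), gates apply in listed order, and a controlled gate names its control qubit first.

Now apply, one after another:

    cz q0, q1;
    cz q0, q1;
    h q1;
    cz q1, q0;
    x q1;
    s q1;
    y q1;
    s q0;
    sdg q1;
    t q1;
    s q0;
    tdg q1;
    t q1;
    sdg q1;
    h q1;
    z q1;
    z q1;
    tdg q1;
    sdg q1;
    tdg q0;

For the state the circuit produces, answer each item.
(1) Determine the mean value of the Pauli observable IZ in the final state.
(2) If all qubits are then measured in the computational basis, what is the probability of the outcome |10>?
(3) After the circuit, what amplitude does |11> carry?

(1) The observable IZ averages to sqrt(2)/2.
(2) Outcome |10> occurs with probability 0.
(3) The final state's coefficient on |11> equals 0.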